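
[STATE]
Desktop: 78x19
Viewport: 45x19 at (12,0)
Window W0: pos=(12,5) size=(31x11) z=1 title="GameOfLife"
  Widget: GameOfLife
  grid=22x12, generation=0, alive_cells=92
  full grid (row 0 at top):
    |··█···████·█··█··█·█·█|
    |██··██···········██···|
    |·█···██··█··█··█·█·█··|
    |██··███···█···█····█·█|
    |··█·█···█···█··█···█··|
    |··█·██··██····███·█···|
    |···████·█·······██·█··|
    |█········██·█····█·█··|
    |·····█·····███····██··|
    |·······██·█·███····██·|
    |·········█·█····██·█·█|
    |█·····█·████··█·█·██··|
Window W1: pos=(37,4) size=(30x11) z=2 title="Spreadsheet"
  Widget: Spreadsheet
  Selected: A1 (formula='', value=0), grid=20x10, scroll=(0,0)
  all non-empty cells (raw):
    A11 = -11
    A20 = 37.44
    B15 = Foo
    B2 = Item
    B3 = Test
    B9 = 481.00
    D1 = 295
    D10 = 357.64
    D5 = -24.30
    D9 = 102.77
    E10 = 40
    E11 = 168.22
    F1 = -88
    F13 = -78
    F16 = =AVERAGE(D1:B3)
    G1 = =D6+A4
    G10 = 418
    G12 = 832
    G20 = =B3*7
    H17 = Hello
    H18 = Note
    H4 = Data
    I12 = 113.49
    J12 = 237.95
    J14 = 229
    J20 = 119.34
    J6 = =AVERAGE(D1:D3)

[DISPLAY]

                                             
                                             
                                             
                                             
                         ┏━━━━━━━━━━━━━━━━━━━
┏━━━━━━━━━━━━━━━━━━━━━━━━┃ Spreadsheet       
┃ GameOfLife             ┠───────────────────
┠────────────────────────┃A1:                
┃Gen: 0                  ┃       A       B   
┃██··███···█···█····█·█  ┃-------------------
┃··█·█···█···█··█···█··  ┃  1      [0]       
┃··█·██··██····███·█···  ┃  2        0Item   
┃···████·█·······██·█··  ┃  3        0Test   
┃█········██·█····█·█··  ┃  4        0       
┃·····█·····███····██··  ┗━━━━━━━━━━━━━━━━━━━
┗━━━━━━━━━━━━━━━━━━━━━━━━━━━━━┛              
                                             
                                             
                                             


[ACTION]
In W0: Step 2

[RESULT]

                                             
                                             
                                             
                                             
                         ┏━━━━━━━━━━━━━━━━━━━
┏━━━━━━━━━━━━━━━━━━━━━━━━┃ Spreadsheet       
┃ GameOfLife             ┠───────────────────
┠────────────────────────┃A1:                
┃Gen: 2                  ┃       A       B   
┃·····██·····███·······  ┃-------------------
┃··········█·██··█···█·  ┃  1      [0]       
┃··██·█···········█····  ┃  2        0Item   
┃·····██···██·█···█····  ┃  3        0Test   
┃······█···██·█····███·  ┃  4        0       
┃·······██··█··█████···  ┗━━━━━━━━━━━━━━━━━━━
┗━━━━━━━━━━━━━━━━━━━━━━━━━━━━━┛              
                                             
                                             
                                             


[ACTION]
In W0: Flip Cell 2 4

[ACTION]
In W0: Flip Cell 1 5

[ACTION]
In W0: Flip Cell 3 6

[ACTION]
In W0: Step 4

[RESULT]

                                             
                                             
                                             
                                             
                         ┏━━━━━━━━━━━━━━━━━━━
┏━━━━━━━━━━━━━━━━━━━━━━━━┃ Spreadsheet       
┃ GameOfLife             ┠───────────────────
┠────────────────────────┃A1:                
┃Gen: 6                  ┃       A       B   
┃··█··█········█·█·····  ┃-------------------
┃···██····█····█·█·····  ┃  1      [0]       
┃··········█·█·█·█·····  ┃  2        0Item   
┃········██···█·█·█····  ┃  3        0Test   
┃······················  ┃  4        0       
┃········█·██··········  ┗━━━━━━━━━━━━━━━━━━━
┗━━━━━━━━━━━━━━━━━━━━━━━━━━━━━┛              
                                             
                                             
                                             


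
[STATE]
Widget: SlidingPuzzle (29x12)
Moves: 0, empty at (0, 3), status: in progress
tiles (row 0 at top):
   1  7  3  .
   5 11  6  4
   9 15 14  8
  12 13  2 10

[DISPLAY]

┌────┬────┬────┬────┐        
│  1 │  7 │  3 │    │        
├────┼────┼────┼────┤        
│  5 │ 11 │  6 │  4 │        
├────┼────┼────┼────┤        
│  9 │ 15 │ 14 │  8 │        
├────┼────┼────┼────┤        
│ 12 │ 13 │  2 │ 10 │        
└────┴────┴────┴────┘        
Moves: 0                     
                             
                             


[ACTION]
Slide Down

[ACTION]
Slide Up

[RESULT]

┌────┬────┬────┬────┐        
│  1 │  7 │  3 │  4 │        
├────┼────┼────┼────┤        
│  5 │ 11 │  6 │    │        
├────┼────┼────┼────┤        
│  9 │ 15 │ 14 │  8 │        
├────┼────┼────┼────┤        
│ 12 │ 13 │  2 │ 10 │        
└────┴────┴────┴────┘        
Moves: 1                     
                             
                             


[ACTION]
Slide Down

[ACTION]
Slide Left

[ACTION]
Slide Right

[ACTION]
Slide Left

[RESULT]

┌────┬────┬────┬────┐        
│  1 │  7 │  3 │    │        
├────┼────┼────┼────┤        
│  5 │ 11 │  6 │  4 │        
├────┼────┼────┼────┤        
│  9 │ 15 │ 14 │  8 │        
├────┼────┼────┼────┤        
│ 12 │ 13 │  2 │ 10 │        
└────┴────┴────┴────┘        
Moves: 4                     
                             
                             


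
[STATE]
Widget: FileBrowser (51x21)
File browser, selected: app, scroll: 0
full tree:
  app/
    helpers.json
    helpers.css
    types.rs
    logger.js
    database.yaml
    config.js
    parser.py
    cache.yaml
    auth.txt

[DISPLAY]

> [-] app/                                         
    helpers.json                                   
    helpers.css                                    
    types.rs                                       
    logger.js                                      
    database.yaml                                  
    config.js                                      
    parser.py                                      
    cache.yaml                                     
    auth.txt                                       
                                                   
                                                   
                                                   
                                                   
                                                   
                                                   
                                                   
                                                   
                                                   
                                                   
                                                   


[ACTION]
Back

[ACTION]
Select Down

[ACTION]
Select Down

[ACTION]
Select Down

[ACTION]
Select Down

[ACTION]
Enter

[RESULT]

  [-] app/                                         
    helpers.json                                   
    helpers.css                                    
    types.rs                                       
  > logger.js                                      
    database.yaml                                  
    config.js                                      
    parser.py                                      
    cache.yaml                                     
    auth.txt                                       
                                                   
                                                   
                                                   
                                                   
                                                   
                                                   
                                                   
                                                   
                                                   
                                                   
                                                   


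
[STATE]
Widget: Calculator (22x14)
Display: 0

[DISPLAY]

                     0
┌───┬───┬───┬───┐     
│ 7 │ 8 │ 9 │ ÷ │     
├───┼───┼───┼───┤     
│ 4 │ 5 │ 6 │ × │     
├───┼───┼───┼───┤     
│ 1 │ 2 │ 3 │ - │     
├───┼───┼───┼───┤     
│ 0 │ . │ = │ + │     
├───┼───┼───┼───┤     
│ C │ MC│ MR│ M+│     
└───┴───┴───┴───┘     
                      
                      


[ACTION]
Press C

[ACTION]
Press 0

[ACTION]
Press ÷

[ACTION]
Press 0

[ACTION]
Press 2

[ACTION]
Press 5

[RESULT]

                    25
┌───┬───┬───┬───┐     
│ 7 │ 8 │ 9 │ ÷ │     
├───┼───┼───┼───┤     
│ 4 │ 5 │ 6 │ × │     
├───┼───┼───┼───┤     
│ 1 │ 2 │ 3 │ - │     
├───┼───┼───┼───┤     
│ 0 │ . │ = │ + │     
├───┼───┼───┼───┤     
│ C │ MC│ MR│ M+│     
└───┴───┴───┴───┘     
                      
                      


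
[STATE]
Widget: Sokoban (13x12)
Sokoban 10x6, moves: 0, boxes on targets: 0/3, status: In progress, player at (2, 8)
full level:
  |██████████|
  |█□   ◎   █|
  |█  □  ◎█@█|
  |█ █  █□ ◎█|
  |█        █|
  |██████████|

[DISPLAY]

██████████   
█□   ◎   █   
█  □  ◎█@█   
█ █  █□ ◎█   
█        █   
██████████   
Moves: 0  0/3
             
             
             
             
             


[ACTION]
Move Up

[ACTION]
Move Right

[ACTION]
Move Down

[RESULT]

██████████   
█□   ◎   █   
█  □  ◎█@█   
█ █  █□ ◎█   
█        █   
██████████   
Moves: 2  0/3
             
             
             
             
             


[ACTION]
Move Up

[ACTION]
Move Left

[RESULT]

██████████   
█□   ◎ @ █   
█  □  ◎█ █   
█ █  █□ ◎█   
█        █   
██████████   
Moves: 4  0/3
             
             
             
             
             


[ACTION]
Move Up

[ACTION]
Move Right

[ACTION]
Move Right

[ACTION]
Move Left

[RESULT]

██████████   
█□   ◎ @ █   
█  □  ◎█ █   
█ █  █□ ◎█   
█        █   
██████████   
Moves: 6  0/3
             
             
             
             
             


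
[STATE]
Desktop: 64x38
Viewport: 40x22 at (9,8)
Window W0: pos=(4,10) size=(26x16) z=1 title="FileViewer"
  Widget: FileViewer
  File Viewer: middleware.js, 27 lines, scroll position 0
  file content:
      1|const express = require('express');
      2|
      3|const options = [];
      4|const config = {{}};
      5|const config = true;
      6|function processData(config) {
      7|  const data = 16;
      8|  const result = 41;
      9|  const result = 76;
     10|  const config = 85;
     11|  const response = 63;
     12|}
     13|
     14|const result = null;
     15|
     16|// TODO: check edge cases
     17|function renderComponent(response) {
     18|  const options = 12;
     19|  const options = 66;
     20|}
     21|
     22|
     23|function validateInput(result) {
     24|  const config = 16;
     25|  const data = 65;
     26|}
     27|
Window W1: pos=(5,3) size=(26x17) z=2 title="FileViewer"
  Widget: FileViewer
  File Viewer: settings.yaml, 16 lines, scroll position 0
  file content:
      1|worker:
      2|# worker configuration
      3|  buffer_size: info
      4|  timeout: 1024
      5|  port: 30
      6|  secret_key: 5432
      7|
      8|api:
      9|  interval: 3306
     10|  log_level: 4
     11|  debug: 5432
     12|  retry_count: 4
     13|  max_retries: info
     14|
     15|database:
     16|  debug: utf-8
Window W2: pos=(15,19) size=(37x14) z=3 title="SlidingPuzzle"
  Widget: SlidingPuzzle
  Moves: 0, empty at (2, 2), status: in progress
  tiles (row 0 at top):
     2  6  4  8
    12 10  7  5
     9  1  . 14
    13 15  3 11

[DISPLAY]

uffer_size: info    ░┃                  
imeout: 1024        ░┃                  
ort: 30             ░┃                  
ecret_key: 5432     ░┃                  
                    ░┃                  
:                   ░┃                  
nterval: 3306       ░┃                  
og_level: 4         ░┃                  
ebug: 5432          ░┃                  
etry_count: 4       ░┃                  
ax_retries: info    ▼┃                  
━━━━━━┏━━━━━━━━━━━━━━━━━━━━━━━━━━━━━━━━━
nst re┃ SlidingPuzzle                   
nst re┠─────────────────────────────────
nst co┃┌────┬────┬────┬────┐            
nst re┃│  2 │  6 │  4 │  8 │            
      ┃├────┼────┼────┼────┤            
━━━━━━┃│ 12 │ 10 │  7 │  5 │            
      ┃├────┼────┼────┼────┤            
      ┃│  9 │  1 │    │ 14 │            
      ┃├────┼────┼────┼────┤            
      ┃│ 13 │ 15 │  3 │ 11 │            


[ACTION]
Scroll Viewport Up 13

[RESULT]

                                        
                                        
                                        
━━━━━━━━━━━━━━━━━━━━━┓                  
leViewer             ┃                  
─────────────────────┨                  
ker:                ▲┃                  
orker configuration █┃                  
uffer_size: info    ░┃                  
imeout: 1024        ░┃                  
ort: 30             ░┃                  
ecret_key: 5432     ░┃                  
                    ░┃                  
:                   ░┃                  
nterval: 3306       ░┃                  
og_level: 4         ░┃                  
ebug: 5432          ░┃                  
etry_count: 4       ░┃                  
ax_retries: info    ▼┃                  
━━━━━━┏━━━━━━━━━━━━━━━━━━━━━━━━━━━━━━━━━
nst re┃ SlidingPuzzle                   
nst re┠─────────────────────────────────


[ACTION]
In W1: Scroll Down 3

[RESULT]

                                        
                                        
                                        
━━━━━━━━━━━━━━━━━━━━━┓                  
leViewer             ┃                  
─────────────────────┨                  
imeout: 1024        ▲┃                  
ort: 30             ░┃                  
ecret_key: 5432     ░┃                  
                    ░┃                  
:                   ░┃                  
nterval: 3306       ░┃                  
og_level: 4         ░┃                  
ebug: 5432          ░┃                  
etry_count: 4       ░┃                  
ax_retries: info    ░┃                  
                    ░┃                  
abase:              █┃                  
ebug: utf-8         ▼┃                  
━━━━━━┏━━━━━━━━━━━━━━━━━━━━━━━━━━━━━━━━━
nst re┃ SlidingPuzzle                   
nst re┠─────────────────────────────────


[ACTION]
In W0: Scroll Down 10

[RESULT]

                                        
                                        
                                        
━━━━━━━━━━━━━━━━━━━━━┓                  
leViewer             ┃                  
─────────────────────┨                  
imeout: 1024        ▲┃                  
ort: 30             ░┃                  
ecret_key: 5432     ░┃                  
                    ░┃                  
:                   ░┃                  
nterval: 3306       ░┃                  
og_level: 4         ░┃                  
ebug: 5432          ░┃                  
etry_count: 4       ░┃                  
ax_retries: info    ░┃                  
                    ░┃                  
abase:              █┃                  
ebug: utf-8         ▼┃                  
━━━━━━┏━━━━━━━━━━━━━━━━━━━━━━━━━━━━━━━━━
nst op┃ SlidingPuzzle                   
nst op┠─────────────────────────────────


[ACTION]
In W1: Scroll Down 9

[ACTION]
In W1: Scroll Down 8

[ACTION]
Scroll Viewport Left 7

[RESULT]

                                        
                                        
                                        
   ┏━━━━━━━━━━━━━━━━━━━━━━━━┓           
   ┃ FileViewer             ┃           
   ┠────────────────────────┨           
   ┃  timeout: 1024        ▲┃           
   ┃  port: 30             ░┃           
   ┃  secret_key: 5432     ░┃           
   ┃                       ░┃           
  ┏┃api:                   ░┃           
  ┃┃  interval: 3306       ░┃           
  ┠┃  log_level: 4         ░┃           
  ┃┃  debug: 5432          ░┃           
  ┃┃  retry_count: 4       ░┃           
  ┃┃  max_retries: info    ░┃           
  ┃┃                       ░┃           
  ┃┃database:              █┃           
  ┃┃  debug: utf-8         ▼┃           
  ┃┗━━━━━━━━━┏━━━━━━━━━━━━━━━━━━━━━━━━━━
  ┃  const op┃ SlidingPuzzle            
  ┃  const op┠──────────────────────────


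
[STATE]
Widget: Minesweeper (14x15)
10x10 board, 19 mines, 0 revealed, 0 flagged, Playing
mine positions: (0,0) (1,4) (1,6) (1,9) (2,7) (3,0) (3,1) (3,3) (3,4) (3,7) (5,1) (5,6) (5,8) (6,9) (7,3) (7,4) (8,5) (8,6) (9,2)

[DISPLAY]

■■■■■■■■■■    
■■■■■■■■■■    
■■■■■■■■■■    
■■■■■■■■■■    
■■■■■■■■■■    
■■■■■■■■■■    
■■■■■■■■■■    
■■■■■■■■■■    
■■■■■■■■■■    
■■■■■■■■■■    
              
              
              
              
              


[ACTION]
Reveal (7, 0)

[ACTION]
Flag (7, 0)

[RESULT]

■■■■■■■■■■    
■■■■■■■■■■    
■■■■■■■■■■    
■■■■■■■■■■    
■■■■■■■■■■    
■■■■■■■■■■    
112■■■■■■■    
  1■■■■■■■    
 12■■■■■■■    
 1■■■■■■■■    
              
              
              
              
              


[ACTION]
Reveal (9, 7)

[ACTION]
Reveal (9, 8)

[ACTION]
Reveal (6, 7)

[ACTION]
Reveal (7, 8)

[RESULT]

■■■■■■■■■■    
■■■■■■■■■■    
■■■■■■■■■■    
■■■■■■■■■■    
■■■■■■■■■■    
■■■■■■■■■■    
112■■■■2■■    
  1■■■■111    
 12■■■■1      
 1■■■■■1      
              
              
              
              
              


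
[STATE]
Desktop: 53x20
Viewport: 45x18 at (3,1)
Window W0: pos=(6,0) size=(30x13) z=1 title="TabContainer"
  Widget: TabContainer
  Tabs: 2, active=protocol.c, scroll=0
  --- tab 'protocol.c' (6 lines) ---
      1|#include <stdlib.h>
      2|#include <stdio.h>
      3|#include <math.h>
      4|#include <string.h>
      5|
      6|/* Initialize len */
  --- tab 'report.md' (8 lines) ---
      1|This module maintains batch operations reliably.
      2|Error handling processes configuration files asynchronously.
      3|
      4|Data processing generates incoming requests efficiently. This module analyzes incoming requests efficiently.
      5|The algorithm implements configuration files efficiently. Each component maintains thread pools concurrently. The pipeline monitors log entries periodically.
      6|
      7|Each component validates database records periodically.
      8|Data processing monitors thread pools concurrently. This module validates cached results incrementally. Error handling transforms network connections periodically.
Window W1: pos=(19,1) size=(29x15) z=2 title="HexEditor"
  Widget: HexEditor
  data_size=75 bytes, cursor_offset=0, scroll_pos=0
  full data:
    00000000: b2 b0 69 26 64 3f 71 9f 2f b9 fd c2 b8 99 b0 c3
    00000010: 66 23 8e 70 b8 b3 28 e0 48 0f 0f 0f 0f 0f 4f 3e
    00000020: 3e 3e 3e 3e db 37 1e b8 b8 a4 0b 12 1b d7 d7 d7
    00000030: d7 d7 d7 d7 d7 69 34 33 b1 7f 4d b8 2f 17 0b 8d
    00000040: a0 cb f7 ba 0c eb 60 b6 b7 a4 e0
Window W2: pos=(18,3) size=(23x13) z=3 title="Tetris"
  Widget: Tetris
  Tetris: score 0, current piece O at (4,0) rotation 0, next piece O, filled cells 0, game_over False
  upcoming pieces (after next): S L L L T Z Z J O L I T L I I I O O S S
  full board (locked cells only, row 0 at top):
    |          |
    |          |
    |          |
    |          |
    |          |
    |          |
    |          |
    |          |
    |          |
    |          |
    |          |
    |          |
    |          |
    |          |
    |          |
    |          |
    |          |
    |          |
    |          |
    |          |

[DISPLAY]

   ┃ TabContaine┏━━━━━━━━━━━━━━━━━━━━━━━━━━━┓
   ┠────────────┃ HexEditor                 ┃
   ┃[protocol.c┏━━━━━━━━━━━━━━━━━━━━━┓──────┨
   ┃───────────┃ Tetris              ┃ 64 3f┃
   ┃#include <s┠─────────────────────┨ b8 b3┃
   ┃#include <s┃          │Next:     ┃ db 37┃
   ┃#include <m┃          │▓▓        ┃ d7 69┃
   ┃#include <s┃          │▓▓        ┃ 0c eb┃
   ┃           ┃          │          ┃      ┃
   ┃/* Initiali┃          │          ┃      ┃
   ┃           ┃          │          ┃      ┃
   ┗━━━━━━━━━━━┃          │Score:    ┃      ┃
               ┃          │0         ┃      ┃
               ┃          │          ┃      ┃
               ┗━━━━━━━━━━━━━━━━━━━━━┛━━━━━━┛
                                             
                                             
                                             


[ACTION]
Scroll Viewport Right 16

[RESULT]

TabContaine┏━━━━━━━━━━━━━━━━━━━━━━━━━━━┓     
───────────┃ HexEditor                 ┃     
protocol.c┏━━━━━━━━━━━━━━━━━━━━━┓──────┨     
──────────┃ Tetris              ┃ 64 3f┃     
include <s┠─────────────────────┨ b8 b3┃     
include <s┃          │Next:     ┃ db 37┃     
include <m┃          │▓▓        ┃ d7 69┃     
include <s┃          │▓▓        ┃ 0c eb┃     
          ┃          │          ┃      ┃     
* Initiali┃          │          ┃      ┃     
          ┃          │          ┃      ┃     
━━━━━━━━━━┃          │Score:    ┃      ┃     
          ┃          │0         ┃      ┃     
          ┃          │          ┃      ┃     
          ┗━━━━━━━━━━━━━━━━━━━━━┛━━━━━━┛     
                                             
                                             
                                             


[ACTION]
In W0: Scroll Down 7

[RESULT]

TabContaine┏━━━━━━━━━━━━━━━━━━━━━━━━━━━┓     
───────────┃ HexEditor                 ┃     
protocol.c┏━━━━━━━━━━━━━━━━━━━━━┓──────┨     
──────────┃ Tetris              ┃ 64 3f┃     
* Initiali┠─────────────────────┨ b8 b3┃     
          ┃          │Next:     ┃ db 37┃     
          ┃          │▓▓        ┃ d7 69┃     
          ┃          │▓▓        ┃ 0c eb┃     
          ┃          │          ┃      ┃     
          ┃          │          ┃      ┃     
          ┃          │          ┃      ┃     
━━━━━━━━━━┃          │Score:    ┃      ┃     
          ┃          │0         ┃      ┃     
          ┃          │          ┃      ┃     
          ┗━━━━━━━━━━━━━━━━━━━━━┛━━━━━━┛     
                                             
                                             
                                             


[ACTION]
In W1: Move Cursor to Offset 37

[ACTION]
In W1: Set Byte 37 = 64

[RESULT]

TabContaine┏━━━━━━━━━━━━━━━━━━━━━━━━━━━┓     
───────────┃ HexEditor                 ┃     
protocol.c┏━━━━━━━━━━━━━━━━━━━━━┓──────┨     
──────────┃ Tetris              ┃ 64 3f┃     
* Initiali┠─────────────────────┨ b8 b3┃     
          ┃          │Next:     ┃ db 64┃     
          ┃          │▓▓        ┃ d7 69┃     
          ┃          │▓▓        ┃ 0c eb┃     
          ┃          │          ┃      ┃     
          ┃          │          ┃      ┃     
          ┃          │          ┃      ┃     
━━━━━━━━━━┃          │Score:    ┃      ┃     
          ┃          │0         ┃      ┃     
          ┃          │          ┃      ┃     
          ┗━━━━━━━━━━━━━━━━━━━━━┛━━━━━━┛     
                                             
                                             
                                             


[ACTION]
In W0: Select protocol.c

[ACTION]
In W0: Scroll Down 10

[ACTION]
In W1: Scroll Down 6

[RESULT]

TabContaine┏━━━━━━━━━━━━━━━━━━━━━━━━━━━┓     
───────────┃ HexEditor                 ┃     
protocol.c┏━━━━━━━━━━━━━━━━━━━━━┓──────┨     
──────────┃ Tetris              ┃ 0c eb┃     
* Initiali┠─────────────────────┨      ┃     
          ┃          │Next:     ┃      ┃     
          ┃          │▓▓        ┃      ┃     
          ┃          │▓▓        ┃      ┃     
          ┃          │          ┃      ┃     
          ┃          │          ┃      ┃     
          ┃          │          ┃      ┃     
━━━━━━━━━━┃          │Score:    ┃      ┃     
          ┃          │0         ┃      ┃     
          ┃          │          ┃      ┃     
          ┗━━━━━━━━━━━━━━━━━━━━━┛━━━━━━┛     
                                             
                                             
                                             


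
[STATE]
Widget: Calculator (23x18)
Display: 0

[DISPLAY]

                      0
┌───┬───┬───┬───┐      
│ 7 │ 8 │ 9 │ ÷ │      
├───┼───┼───┼───┤      
│ 4 │ 5 │ 6 │ × │      
├───┼───┼───┼───┤      
│ 1 │ 2 │ 3 │ - │      
├───┼───┼───┼───┤      
│ 0 │ . │ = │ + │      
├───┼───┼───┼───┤      
│ C │ MC│ MR│ M+│      
└───┴───┴───┴───┘      
                       
                       
                       
                       
                       
                       


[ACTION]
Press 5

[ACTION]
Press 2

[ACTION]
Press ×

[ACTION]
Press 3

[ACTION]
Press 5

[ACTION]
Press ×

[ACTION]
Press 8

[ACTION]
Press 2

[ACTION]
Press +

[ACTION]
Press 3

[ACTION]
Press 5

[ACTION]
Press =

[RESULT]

                 149275
┌───┬───┬───┬───┐      
│ 7 │ 8 │ 9 │ ÷ │      
├───┼───┼───┼───┤      
│ 4 │ 5 │ 6 │ × │      
├───┼───┼───┼───┤      
│ 1 │ 2 │ 3 │ - │      
├───┼───┼───┼───┤      
│ 0 │ . │ = │ + │      
├───┼───┼───┼───┤      
│ C │ MC│ MR│ M+│      
└───┴───┴───┴───┘      
                       
                       
                       
                       
                       
                       


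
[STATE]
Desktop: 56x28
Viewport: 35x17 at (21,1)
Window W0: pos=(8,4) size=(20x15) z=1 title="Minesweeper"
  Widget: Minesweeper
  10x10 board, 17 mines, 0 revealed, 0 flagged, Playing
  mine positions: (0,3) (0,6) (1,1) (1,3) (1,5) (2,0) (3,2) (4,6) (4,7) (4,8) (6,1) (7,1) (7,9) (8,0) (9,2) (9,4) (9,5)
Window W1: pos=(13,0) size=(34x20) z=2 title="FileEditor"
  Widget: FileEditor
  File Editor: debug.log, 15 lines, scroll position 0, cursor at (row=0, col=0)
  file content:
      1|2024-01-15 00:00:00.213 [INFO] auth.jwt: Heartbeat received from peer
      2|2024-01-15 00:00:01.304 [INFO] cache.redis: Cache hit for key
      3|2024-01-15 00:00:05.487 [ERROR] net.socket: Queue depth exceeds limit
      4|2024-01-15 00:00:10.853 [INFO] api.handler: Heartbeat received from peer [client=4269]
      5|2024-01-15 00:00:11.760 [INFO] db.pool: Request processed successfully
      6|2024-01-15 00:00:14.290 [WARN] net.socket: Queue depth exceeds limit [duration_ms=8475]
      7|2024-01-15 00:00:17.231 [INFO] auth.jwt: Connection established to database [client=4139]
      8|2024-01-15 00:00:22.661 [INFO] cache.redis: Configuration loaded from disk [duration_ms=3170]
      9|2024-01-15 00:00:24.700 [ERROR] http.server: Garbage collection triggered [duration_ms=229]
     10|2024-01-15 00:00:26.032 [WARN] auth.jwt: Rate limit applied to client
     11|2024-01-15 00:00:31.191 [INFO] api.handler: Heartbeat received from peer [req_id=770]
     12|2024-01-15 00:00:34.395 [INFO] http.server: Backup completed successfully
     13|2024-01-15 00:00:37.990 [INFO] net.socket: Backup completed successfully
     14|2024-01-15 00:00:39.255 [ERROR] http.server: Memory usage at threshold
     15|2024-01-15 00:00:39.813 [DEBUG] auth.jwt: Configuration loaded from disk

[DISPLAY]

itor                     ┃         
─────────────────────────┨         
-15 00:00:00.213 [INFO] ▲┃         
-15 00:00:01.304 [INFO] █┃         
-15 00:00:05.487 [ERROR]░┃         
-15 00:00:10.853 [INFO] ░┃         
-15 00:00:11.760 [INFO] ░┃         
-15 00:00:14.290 [WARN] ░┃         
-15 00:00:17.231 [INFO] ░┃         
-15 00:00:22.661 [INFO] ░┃         
-15 00:00:24.700 [ERROR]░┃         
-15 00:00:26.032 [WARN] ░┃         
-15 00:00:31.191 [INFO] ░┃         
-15 00:00:34.395 [INFO] ░┃         
-15 00:00:37.990 [INFO] ░┃         
-15 00:00:39.255 [ERROR]░┃         
-15 00:00:39.813 [DEBUG]░┃         


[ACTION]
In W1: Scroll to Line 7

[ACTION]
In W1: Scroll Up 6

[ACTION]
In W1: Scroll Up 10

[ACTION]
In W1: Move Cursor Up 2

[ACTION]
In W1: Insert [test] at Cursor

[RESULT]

itor                     ┃         
─────────────────────────┨         
4-01-15 00:00:00.213 [IN▲┃         
-15 00:00:01.304 [INFO] █┃         
-15 00:00:05.487 [ERROR]░┃         
-15 00:00:10.853 [INFO] ░┃         
-15 00:00:11.760 [INFO] ░┃         
-15 00:00:14.290 [WARN] ░┃         
-15 00:00:17.231 [INFO] ░┃         
-15 00:00:22.661 [INFO] ░┃         
-15 00:00:24.700 [ERROR]░┃         
-15 00:00:26.032 [WARN] ░┃         
-15 00:00:31.191 [INFO] ░┃         
-15 00:00:34.395 [INFO] ░┃         
-15 00:00:37.990 [INFO] ░┃         
-15 00:00:39.255 [ERROR]░┃         
-15 00:00:39.813 [DEBUG]░┃         


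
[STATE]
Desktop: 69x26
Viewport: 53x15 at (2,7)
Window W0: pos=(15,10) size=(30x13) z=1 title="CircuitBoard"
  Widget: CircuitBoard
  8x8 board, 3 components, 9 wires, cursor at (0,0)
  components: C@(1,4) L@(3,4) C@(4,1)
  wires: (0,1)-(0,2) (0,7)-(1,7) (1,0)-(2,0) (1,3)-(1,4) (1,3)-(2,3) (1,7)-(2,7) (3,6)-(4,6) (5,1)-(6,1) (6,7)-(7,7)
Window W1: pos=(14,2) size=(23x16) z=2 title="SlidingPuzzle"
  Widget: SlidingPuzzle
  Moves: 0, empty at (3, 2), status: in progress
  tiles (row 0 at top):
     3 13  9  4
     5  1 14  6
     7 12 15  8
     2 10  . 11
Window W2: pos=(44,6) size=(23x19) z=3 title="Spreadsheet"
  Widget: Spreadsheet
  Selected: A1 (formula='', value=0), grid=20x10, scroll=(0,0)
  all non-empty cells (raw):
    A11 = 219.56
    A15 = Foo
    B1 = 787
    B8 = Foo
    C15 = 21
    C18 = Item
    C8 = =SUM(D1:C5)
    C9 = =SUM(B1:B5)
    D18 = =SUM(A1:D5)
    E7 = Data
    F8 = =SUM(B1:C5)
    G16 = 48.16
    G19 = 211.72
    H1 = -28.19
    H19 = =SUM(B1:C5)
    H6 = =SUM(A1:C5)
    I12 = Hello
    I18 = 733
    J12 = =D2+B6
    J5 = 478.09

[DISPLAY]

            ┃├────┼────┼────┼────┤┃       ┃ Spreadshe
            ┃│  5 │  1 │ 14 │  6 │┃       ┠──────────
            ┃├────┼────┼────┼────┤┃       ┃A1:       
            ┃│  7 │ 12 │ 15 │  8 │┃━━━━━━━┃       A  
            ┃├────┼────┼────┼────┤┃       ┃----------
            ┃│  2 │ 10 │    │ 11 │┃───────┃  1      [
            ┃└────┴────┴────┴────┘┃       ┃  2       
            ┃Moves: 0             ┃       ┃  3       
            ┃                     ┃       ┃  4       
            ┃                     ┃       ┃  5       
            ┗━━━━━━━━━━━━━━━━━━━━━┛       ┃  6       
             ┃2   ·           ·           ┃  7       
             ┃                            ┃  8       
             ┃3                   L       ┃  9       
             ┃                            ┃ 10       


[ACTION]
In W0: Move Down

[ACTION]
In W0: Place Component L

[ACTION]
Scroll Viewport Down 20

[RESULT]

            ┃├────┼────┼────┼────┤┃       ┃----------
            ┃│  2 │ 10 │    │ 11 │┃───────┃  1      [
            ┃└────┴────┴────┴────┘┃       ┃  2       
            ┃Moves: 0             ┃       ┃  3       
            ┃                     ┃       ┃  4       
            ┃                     ┃       ┃  5       
            ┗━━━━━━━━━━━━━━━━━━━━━┛       ┃  6       
             ┃2   ·           ·           ┃  7       
             ┃                            ┃  8       
             ┃3                   L       ┃  9       
             ┃                            ┃ 10       
             ┗━━━━━━━━━━━━━━━━━━━━━━━━━━━━┃ 11   219.
                                          ┃ 12       
                                          ┗━━━━━━━━━━
                                                     


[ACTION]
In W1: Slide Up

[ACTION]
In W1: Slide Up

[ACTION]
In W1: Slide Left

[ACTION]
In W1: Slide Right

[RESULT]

            ┃├────┼────┼────┼────┤┃       ┃----------
            ┃│  2 │ 10 │    │ 11 │┃───────┃  1      [
            ┃└────┴────┴────┴────┘┃       ┃  2       
            ┃Moves: 2             ┃       ┃  3       
            ┃                     ┃       ┃  4       
            ┃                     ┃       ┃  5       
            ┗━━━━━━━━━━━━━━━━━━━━━┛       ┃  6       
             ┃2   ·           ·           ┃  7       
             ┃                            ┃  8       
             ┃3                   L       ┃  9       
             ┃                            ┃ 10       
             ┗━━━━━━━━━━━━━━━━━━━━━━━━━━━━┃ 11   219.
                                          ┃ 12       
                                          ┗━━━━━━━━━━
                                                     
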